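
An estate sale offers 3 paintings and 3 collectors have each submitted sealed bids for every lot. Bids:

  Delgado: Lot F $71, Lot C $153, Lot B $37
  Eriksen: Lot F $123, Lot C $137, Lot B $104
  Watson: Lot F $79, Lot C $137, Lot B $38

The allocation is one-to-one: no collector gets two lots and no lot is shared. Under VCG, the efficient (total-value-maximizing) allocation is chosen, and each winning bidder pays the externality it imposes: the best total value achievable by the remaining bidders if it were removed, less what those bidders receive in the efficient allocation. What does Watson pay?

Watson pays $19.

Efficient allocation: Delgado→Lot C ($153), Eriksen→Lot B ($104), Watson→Lot F ($79); total welfare W = $336.
Watson receives Lot F at value $79, so the others get W − 79 = $257.
Without Watson: best allocation of the remaining 2 bidders over all 3 lots is Delgado→Lot C ($153), Eriksen→Lot F ($123), total $276.
VCG payment = (others' best without Watson) − (others' welfare with Watson) = 276 − 257 = $19.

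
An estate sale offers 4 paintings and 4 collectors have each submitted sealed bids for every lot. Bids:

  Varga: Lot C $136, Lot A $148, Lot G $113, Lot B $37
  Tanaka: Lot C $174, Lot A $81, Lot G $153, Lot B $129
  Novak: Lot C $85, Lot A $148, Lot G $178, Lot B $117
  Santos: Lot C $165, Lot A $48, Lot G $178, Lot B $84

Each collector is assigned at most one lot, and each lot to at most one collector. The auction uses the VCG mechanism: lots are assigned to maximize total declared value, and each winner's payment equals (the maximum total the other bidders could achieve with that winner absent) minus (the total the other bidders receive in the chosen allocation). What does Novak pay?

Novak pays $58.

Efficient allocation: Varga→Lot A ($148), Tanaka→Lot B ($129), Novak→Lot G ($178), Santos→Lot C ($165); total welfare W = $620.
Novak receives Lot G at value $178, so the others get W − 178 = $442.
Without Novak: best allocation of the remaining 3 bidders over all 4 lots is Varga→Lot A ($148), Tanaka→Lot C ($174), Santos→Lot G ($178), total $500.
VCG payment = (others' best without Novak) − (others' welfare with Novak) = 500 − 442 = $58.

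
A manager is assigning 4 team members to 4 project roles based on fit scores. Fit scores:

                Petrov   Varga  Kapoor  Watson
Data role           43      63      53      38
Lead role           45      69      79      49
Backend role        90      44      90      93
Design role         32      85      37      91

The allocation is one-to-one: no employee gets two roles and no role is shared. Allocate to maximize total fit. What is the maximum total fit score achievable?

Max total: 323 pts

Optimal: Petrov→Backend role (90 pts), Varga→Data role (63 pts), Kapoor→Lead role (79 pts), Watson→Design role (91 pts) — total 90+63+79+91 = 323 pts.
Row-greedy (each employee in turn takes its best remaining role) gives 292 pts, worse by 31.
Next-best assignment: Petrov→Backend role, Varga→Lead role, Kapoor→Data role, Watson→Design role = 303 pts.
No other one-to-one assignment exceeds 323 pts.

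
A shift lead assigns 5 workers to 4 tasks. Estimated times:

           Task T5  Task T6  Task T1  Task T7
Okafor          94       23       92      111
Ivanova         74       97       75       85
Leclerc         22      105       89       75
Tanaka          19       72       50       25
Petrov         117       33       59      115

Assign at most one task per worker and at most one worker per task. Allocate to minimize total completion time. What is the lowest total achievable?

Optimal: Leclerc→Task T5 (22 min), Okafor→Task T6 (23 min), Petrov→Task T1 (59 min), Tanaka→Task T7 (25 min) — total 22+23+59+25 = 129 min.
Row-greedy (each worker in turn takes its cheapest remaining task) gives 222 min, worse by 93.
Swapping Petrov↔Tanaka (Petrov→Task T7 115 min, Tanaka→Task T1 50 min) adds 81.

Min total: 129 min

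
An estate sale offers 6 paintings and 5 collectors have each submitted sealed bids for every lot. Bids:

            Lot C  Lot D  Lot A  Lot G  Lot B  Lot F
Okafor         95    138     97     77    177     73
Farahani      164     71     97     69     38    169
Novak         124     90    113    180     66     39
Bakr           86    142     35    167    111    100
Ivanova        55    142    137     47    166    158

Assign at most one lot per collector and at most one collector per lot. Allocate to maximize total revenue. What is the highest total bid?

Optimal: Okafor→Lot B ($177), Farahani→Lot C ($164), Novak→Lot G ($180), Bakr→Lot D ($142), Ivanova→Lot F ($158) — total 177+164+180+142+158 = $821.
Column-greedy (each lot in turn goes to its best remaining collector) gives $800, worse by 21.
Swapping Okafor↔Novak (Okafor→Lot G $77, Novak→Lot B $66) loses 214.
No other one-to-one assignment exceeds $821.

Max total: $821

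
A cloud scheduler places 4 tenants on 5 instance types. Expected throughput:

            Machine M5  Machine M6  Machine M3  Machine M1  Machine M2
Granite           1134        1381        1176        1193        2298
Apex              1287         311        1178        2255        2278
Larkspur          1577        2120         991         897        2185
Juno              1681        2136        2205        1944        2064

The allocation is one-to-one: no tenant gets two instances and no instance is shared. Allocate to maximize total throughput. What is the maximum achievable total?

Max total: 8878 ops/s

Optimal: Granite→Machine M2 (2298 ops/s), Apex→Machine M1 (2255 ops/s), Larkspur→Machine M6 (2120 ops/s), Juno→Machine M3 (2205 ops/s) — total 2298+2255+2120+2205 = 8878 ops/s.
Next-best assignment: Granite→Machine M2, Apex→Machine M1, Larkspur→Machine M6, Juno→Machine M5 = 8354 ops/s.
Swapping Granite↔Juno (Granite→Machine M3 1176 ops/s, Juno→Machine M2 2064 ops/s) loses 1263.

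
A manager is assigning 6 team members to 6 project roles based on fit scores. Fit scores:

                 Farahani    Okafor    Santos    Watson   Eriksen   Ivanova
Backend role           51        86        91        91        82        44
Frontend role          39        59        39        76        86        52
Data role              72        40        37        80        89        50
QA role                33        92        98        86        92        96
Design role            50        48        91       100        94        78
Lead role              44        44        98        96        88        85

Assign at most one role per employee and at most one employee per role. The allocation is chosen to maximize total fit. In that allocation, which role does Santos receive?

Santos receives Lead role.

This is a one-to-one assignment (maximum-weight bipartite matching).
Optimal: Farahani→Data role (72 pts), Okafor→Backend role (86 pts), Santos→Lead role (98 pts), Watson→Design role (100 pts), Eriksen→Frontend role (86 pts), Ivanova→QA role (96 pts) — total 72+86+98+100+86+96 = 538 pts.
Max-entry greedy (repeatedly take the single best remaining cell) gives 497 pts, worse by 41.
Next-best assignment: Farahani→Data role, Okafor→Backend role, Santos→QA role, Watson→Design role, Eriksen→Frontend role, Ivanova→Lead role = 527 pts.
No other one-to-one assignment exceeds 538 pts.
Santos's own top role is QA role (98 pts), but forcing Santos→QA role and reassigning the rest optimally gives only 527 pts — worse by 11.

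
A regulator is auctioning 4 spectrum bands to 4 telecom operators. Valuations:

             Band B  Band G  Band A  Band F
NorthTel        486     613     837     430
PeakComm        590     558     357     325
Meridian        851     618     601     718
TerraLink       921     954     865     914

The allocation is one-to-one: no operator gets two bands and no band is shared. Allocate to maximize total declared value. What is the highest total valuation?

Optimal: NorthTel→Band A ($837M), PeakComm→Band G ($558M), Meridian→Band B ($851M), TerraLink→Band F ($914M) — total 837+558+851+914 = $3160M.
Next-best assignment: NorthTel→Band A, PeakComm→Band B, Meridian→Band F, TerraLink→Band G = $3099M.
Checked against all permutations: $3160M is optimal.

Max total: $3160M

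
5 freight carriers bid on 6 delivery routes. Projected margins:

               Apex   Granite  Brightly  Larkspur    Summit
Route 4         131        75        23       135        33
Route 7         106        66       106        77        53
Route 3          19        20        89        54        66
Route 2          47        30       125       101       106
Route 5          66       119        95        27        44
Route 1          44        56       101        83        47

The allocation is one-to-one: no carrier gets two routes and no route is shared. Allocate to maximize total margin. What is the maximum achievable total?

This is the linear assignment problem.
Optimal: Apex→Route 7 ($106k), Granite→Route 5 ($119k), Brightly→Route 1 ($101k), Larkspur→Route 4 ($135k), Summit→Route 2 ($106k) — total 106+119+101+135+106 = $567k.
Column-greedy (each route in turn goes to its best remaining carrier) gives $555k, worse by 12.
Next-best assignment: Apex→Route 7, Granite→Route 5, Brightly→Route 3, Larkspur→Route 4, Summit→Route 2 = $555k.
Checked against all permutations: $567k is optimal.

Maximum total: $567k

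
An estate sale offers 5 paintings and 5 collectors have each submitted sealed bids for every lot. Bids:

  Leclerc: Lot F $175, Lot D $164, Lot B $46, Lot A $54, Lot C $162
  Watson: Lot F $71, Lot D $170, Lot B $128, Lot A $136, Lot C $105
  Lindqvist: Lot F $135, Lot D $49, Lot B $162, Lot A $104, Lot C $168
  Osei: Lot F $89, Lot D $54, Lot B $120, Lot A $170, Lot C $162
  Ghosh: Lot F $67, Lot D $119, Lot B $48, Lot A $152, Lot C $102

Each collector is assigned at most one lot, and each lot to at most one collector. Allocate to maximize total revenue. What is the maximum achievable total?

Treat this as an assignment problem: match each collector to one lot.
Optimal: Leclerc→Lot F ($175), Watson→Lot D ($170), Lindqvist→Lot B ($162), Osei→Lot C ($162), Ghosh→Lot A ($152) — total 175+170+162+162+152 = $821.
Max-entry greedy (repeatedly take the single best remaining cell) gives $731, worse by 90.
Swapping Leclerc↔Ghosh (Leclerc→Lot A $54, Ghosh→Lot F $67) loses 206.
Every other assignment is strictly worse.

Maximum total: $821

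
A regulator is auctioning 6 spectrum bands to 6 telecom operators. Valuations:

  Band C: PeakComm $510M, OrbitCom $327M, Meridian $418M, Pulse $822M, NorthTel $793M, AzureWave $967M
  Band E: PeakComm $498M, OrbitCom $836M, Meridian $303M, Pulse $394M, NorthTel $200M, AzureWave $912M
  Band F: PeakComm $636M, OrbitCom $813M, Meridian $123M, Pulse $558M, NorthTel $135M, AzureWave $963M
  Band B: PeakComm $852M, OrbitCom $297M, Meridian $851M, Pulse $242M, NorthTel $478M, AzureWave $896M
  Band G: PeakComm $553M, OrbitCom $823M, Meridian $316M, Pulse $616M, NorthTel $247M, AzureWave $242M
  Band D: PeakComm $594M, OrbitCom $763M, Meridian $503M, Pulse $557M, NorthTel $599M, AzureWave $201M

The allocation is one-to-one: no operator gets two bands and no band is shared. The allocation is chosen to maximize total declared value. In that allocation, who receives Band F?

AzureWave receives Band F.

Optimal: PeakComm→Band D ($594M), OrbitCom→Band E ($836M), Meridian→Band B ($851M), Pulse→Band G ($616M), NorthTel→Band C ($793M), AzureWave→Band F ($963M) — total 594+836+851+616+793+963 = $4653M.
Column-greedy (each band in turn goes to its best remaining operator) gives $4505M, worse by 148.
Next-best assignment: PeakComm→Band F, OrbitCom→Band G, Meridian→Band B, Pulse→Band C, NorthTel→Band D, AzureWave→Band E = $4643M.
Swapping NorthTel↔Pulse (NorthTel→Band G $247M, Pulse→Band C $822M) loses 340.
AzureWave's own top band is Band C ($967M), but forcing AzureWave→Band C and reassigning the rest optimally gives only $4505M — worse by 148.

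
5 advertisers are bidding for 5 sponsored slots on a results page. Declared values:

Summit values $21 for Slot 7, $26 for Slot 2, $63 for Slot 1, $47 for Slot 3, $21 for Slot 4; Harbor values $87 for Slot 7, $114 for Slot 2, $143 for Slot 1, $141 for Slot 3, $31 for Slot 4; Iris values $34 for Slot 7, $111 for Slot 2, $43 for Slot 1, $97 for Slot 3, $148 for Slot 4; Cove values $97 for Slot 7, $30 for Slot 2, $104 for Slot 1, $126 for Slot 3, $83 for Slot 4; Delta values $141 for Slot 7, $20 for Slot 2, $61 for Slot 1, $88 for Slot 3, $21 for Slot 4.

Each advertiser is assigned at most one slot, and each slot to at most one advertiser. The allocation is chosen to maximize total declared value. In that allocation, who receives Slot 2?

This is the linear assignment problem.
Optimal: Summit→Slot 1 ($63), Harbor→Slot 2 ($114), Iris→Slot 4 ($148), Cove→Slot 3 ($126), Delta→Slot 7 ($141) — total 63+114+148+126+141 = $592.
Column-greedy (each slot in turn goes to its best remaining advertiser) gives $477, worse by 115.
Next-best assignment: Summit→Slot 2, Harbor→Slot 1, Iris→Slot 4, Cove→Slot 3, Delta→Slot 7 = $584.
Every other assignment is strictly worse.
Harbor's own top slot is Slot 1 ($143), but forcing Harbor→Slot 1 and reassigning the rest optimally gives only $584 — worse by 8.

Harbor receives Slot 2.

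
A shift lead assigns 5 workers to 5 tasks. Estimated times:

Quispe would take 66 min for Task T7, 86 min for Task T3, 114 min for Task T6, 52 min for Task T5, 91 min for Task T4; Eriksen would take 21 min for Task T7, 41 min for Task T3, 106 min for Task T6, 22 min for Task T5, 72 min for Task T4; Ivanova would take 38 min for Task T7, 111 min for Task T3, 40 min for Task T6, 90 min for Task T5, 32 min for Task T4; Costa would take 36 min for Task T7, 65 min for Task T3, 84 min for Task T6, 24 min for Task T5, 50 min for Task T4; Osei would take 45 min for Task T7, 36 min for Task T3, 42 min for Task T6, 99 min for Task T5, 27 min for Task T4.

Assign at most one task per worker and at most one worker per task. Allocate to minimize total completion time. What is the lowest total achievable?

Minimum total: 196 min

This is a one-to-one assignment (minimum-cost bipartite matching).
Optimal: Quispe→Task T5 (52 min), Eriksen→Task T3 (41 min), Ivanova→Task T6 (40 min), Costa→Task T7 (36 min), Osei→Task T4 (27 min) — total 52+41+40+36+27 = 196 min.
Row-greedy (each worker in turn takes its cheapest remaining task) gives 212 min, worse by 16.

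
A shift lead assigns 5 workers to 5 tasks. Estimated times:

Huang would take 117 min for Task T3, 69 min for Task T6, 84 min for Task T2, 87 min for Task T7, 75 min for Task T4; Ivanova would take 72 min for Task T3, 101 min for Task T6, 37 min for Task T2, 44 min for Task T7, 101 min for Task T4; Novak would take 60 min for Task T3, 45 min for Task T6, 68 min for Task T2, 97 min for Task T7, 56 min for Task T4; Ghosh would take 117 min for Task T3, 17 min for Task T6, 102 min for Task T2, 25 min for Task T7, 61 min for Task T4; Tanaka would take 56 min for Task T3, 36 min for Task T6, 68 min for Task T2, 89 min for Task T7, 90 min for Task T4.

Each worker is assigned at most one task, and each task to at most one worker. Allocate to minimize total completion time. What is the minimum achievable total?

Minimum total: 233 min

This is the linear assignment problem.
Optimal: Huang→Task T4 (75 min), Ivanova→Task T2 (37 min), Novak→Task T3 (60 min), Ghosh→Task T7 (25 min), Tanaka→Task T6 (36 min) — total 75+37+60+25+36 = 233 min.
Column-greedy (each task in turn goes to its cheapest remaining worker) gives 253 min, worse by 20.
Swapping Ivanova↔Ghosh (Ivanova→Task T7 44 min, Ghosh→Task T2 102 min) adds 84.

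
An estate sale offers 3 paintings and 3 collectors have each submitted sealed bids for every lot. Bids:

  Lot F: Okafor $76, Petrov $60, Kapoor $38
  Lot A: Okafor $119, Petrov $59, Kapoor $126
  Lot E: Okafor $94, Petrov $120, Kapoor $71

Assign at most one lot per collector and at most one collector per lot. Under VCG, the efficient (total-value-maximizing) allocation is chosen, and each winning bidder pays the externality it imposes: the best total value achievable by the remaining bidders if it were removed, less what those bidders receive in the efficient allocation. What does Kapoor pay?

Efficient allocation: Okafor→Lot F ($76), Petrov→Lot E ($120), Kapoor→Lot A ($126); total welfare W = $322.
Kapoor receives Lot A at value $126, so the others get W − 126 = $196.
Without Kapoor: best allocation of the remaining 2 bidders over all 3 lots is Okafor→Lot A ($119), Petrov→Lot E ($120), total $239.
VCG payment = (others' best without Kapoor) − (others' welfare with Kapoor) = 239 − 196 = $43.

Kapoor pays $43.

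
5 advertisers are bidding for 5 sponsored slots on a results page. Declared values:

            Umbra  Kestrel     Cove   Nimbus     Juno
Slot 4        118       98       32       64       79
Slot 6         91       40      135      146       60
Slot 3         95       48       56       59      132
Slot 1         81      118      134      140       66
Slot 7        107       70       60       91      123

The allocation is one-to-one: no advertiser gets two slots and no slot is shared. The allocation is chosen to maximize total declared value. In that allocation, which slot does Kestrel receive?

Kestrel receives Slot 4.

Treat this as an assignment problem: match each advertiser to one slot.
Optimal: Umbra→Slot 7 ($107), Kestrel→Slot 4 ($98), Cove→Slot 1 ($134), Nimbus→Slot 6 ($146), Juno→Slot 3 ($132) — total 107+98+134+146+132 = $617.
Column-greedy (each slot in turn goes to its best remaining advertiser) gives $600, worse by 17.
No other one-to-one assignment exceeds $617.
Kestrel's own top slot is Slot 1 ($118), but forcing Kestrel→Slot 1 and reassigning the rest optimally gives only $594 — worse by 23.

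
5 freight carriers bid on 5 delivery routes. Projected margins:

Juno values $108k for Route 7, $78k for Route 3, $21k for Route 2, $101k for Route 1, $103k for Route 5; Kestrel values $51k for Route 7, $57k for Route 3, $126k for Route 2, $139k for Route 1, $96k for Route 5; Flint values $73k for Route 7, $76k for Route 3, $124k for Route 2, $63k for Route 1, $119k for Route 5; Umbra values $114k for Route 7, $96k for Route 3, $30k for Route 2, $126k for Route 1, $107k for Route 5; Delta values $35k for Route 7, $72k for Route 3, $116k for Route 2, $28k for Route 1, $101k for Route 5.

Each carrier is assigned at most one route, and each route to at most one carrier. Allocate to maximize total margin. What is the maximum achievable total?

This is the linear assignment problem.
Optimal: Juno→Route 7 ($108k), Kestrel→Route 1 ($139k), Flint→Route 5 ($119k), Umbra→Route 3 ($96k), Delta→Route 2 ($116k) — total 108+139+119+96+116 = $578k.
Row-greedy (each carrier in turn takes its best remaining route) gives $550k, worse by 28.
No other one-to-one assignment exceeds $578k.

Maximum total: $578k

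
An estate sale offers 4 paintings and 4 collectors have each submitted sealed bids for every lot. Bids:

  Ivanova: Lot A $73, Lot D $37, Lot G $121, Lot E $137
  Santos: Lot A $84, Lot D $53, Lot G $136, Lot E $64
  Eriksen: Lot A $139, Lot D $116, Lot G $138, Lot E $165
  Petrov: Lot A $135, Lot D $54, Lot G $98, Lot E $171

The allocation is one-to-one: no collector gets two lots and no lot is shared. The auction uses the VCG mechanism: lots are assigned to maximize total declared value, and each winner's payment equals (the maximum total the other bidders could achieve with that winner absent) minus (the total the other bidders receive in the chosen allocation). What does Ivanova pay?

Ivanova pays $59.

Efficient allocation: Ivanova→Lot E ($137), Santos→Lot G ($136), Eriksen→Lot D ($116), Petrov→Lot A ($135); total welfare W = $524.
Ivanova receives Lot E at value $137, so the others get W − 137 = $387.
Without Ivanova: best allocation of the remaining 3 bidders over all 4 lots is Santos→Lot G ($136), Eriksen→Lot A ($139), Petrov→Lot E ($171), total $446.
VCG payment = (others' best without Ivanova) − (others' welfare with Ivanova) = 446 − 387 = $59.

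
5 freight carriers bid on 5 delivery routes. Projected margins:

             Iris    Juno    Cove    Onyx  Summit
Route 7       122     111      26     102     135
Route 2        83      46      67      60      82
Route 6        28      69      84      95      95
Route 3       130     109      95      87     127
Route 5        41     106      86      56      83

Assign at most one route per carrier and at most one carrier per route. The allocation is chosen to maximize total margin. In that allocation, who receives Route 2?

Cove receives Route 2.

Optimal: Iris→Route 3 ($130k), Juno→Route 5 ($106k), Cove→Route 2 ($67k), Onyx→Route 6 ($95k), Summit→Route 7 ($135k) — total 130+106+67+95+135 = $533k.
Column-greedy (each route in turn goes to its best remaining carrier) gives $508k, worse by 25.
Checked against all permutations: $533k is optimal.
Cove's own top route is Route 3 ($95k), but forcing Cove→Route 3 and reassigning the rest optimally gives only $514k — worse by 19.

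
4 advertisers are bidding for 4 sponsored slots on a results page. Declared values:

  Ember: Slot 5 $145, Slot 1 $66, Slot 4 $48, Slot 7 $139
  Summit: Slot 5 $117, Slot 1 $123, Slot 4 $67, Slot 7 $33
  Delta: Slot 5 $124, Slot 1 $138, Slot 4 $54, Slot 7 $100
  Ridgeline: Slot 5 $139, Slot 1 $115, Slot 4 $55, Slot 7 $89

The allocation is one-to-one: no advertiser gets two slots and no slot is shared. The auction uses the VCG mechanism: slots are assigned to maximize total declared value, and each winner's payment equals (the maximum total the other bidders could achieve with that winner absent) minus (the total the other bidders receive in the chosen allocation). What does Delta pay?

Efficient allocation: Ember→Slot 7 ($139), Summit→Slot 4 ($67), Delta→Slot 1 ($138), Ridgeline→Slot 5 ($139); total welfare W = $483.
Delta receives Slot 1 at value $138, so the others get W − 138 = $345.
Without Delta: best allocation of the remaining 3 bidders over all 4 slots is Ember→Slot 7 ($139), Summit→Slot 1 ($123), Ridgeline→Slot 5 ($139), total $401.
VCG payment = (others' best without Delta) − (others' welfare with Delta) = 401 − 345 = $56.

Delta pays $56.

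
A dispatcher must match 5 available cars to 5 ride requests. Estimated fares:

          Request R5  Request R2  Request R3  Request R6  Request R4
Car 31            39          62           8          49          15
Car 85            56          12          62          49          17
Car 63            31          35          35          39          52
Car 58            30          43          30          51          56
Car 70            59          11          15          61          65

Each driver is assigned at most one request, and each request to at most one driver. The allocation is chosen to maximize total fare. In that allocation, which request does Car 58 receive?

This is the linear assignment problem.
Optimal: Car 31→Request R2 ($62), Car 85→Request R3 ($62), Car 63→Request R4 ($52), Car 58→Request R6 ($51), Car 70→Request R5 ($59) — total 62+62+52+51+59 = $286.
Max-entry greedy (repeatedly take the single best remaining cell) gives $271, worse by 15.
Swapping Car 31↔Car 63 (Car 31→Request R4 $15, Car 63→Request R2 $35) loses 64.
Checked against all permutations: $286 is optimal.
Car 58's own top request is Request R4 ($56), but forcing Car 58→Request R4 and reassigning the rest optimally gives only $278 — worse by 8.

Car 58 receives Request R6.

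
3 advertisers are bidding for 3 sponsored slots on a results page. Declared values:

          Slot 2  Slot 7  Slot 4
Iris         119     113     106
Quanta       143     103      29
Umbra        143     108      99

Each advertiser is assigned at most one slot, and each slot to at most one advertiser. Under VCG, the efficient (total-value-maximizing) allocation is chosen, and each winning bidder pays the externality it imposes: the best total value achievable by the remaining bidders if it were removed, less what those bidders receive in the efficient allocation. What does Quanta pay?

Quanta pays $42.

Efficient allocation: Iris→Slot 4 ($106), Quanta→Slot 2 ($143), Umbra→Slot 7 ($108); total welfare W = $357.
Quanta receives Slot 2 at value $143, so the others get W − 143 = $214.
Without Quanta: best allocation of the remaining 2 bidders over all 3 slots is Iris→Slot 7 ($113), Umbra→Slot 2 ($143), total $256.
VCG payment = (others' best without Quanta) − (others' welfare with Quanta) = 256 − 214 = $42.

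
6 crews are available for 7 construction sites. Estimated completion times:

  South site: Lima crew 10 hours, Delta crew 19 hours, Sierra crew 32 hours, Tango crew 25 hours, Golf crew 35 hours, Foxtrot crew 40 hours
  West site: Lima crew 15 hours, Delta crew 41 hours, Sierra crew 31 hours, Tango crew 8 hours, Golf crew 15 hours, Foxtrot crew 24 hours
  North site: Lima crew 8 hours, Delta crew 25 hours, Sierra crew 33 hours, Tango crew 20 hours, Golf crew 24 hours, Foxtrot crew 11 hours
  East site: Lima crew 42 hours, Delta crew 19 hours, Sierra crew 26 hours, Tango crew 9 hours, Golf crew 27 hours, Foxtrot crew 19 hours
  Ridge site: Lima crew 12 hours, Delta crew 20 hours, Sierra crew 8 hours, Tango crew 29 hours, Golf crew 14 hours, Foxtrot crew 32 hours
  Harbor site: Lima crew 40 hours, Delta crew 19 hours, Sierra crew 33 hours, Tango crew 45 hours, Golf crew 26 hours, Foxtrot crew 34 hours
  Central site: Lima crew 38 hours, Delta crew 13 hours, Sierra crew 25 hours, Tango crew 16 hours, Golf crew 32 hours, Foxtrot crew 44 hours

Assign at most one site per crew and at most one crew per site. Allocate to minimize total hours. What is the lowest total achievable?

Min total: 66 hours

This is the linear assignment problem.
Optimal: Lima crew→South site (10 hours), Delta crew→Central site (13 hours), Sierra crew→Ridge site (8 hours), Tango crew→East site (9 hours), Golf crew→West site (15 hours), Foxtrot crew→North site (11 hours) — total 10+13+8+9+15+11 = 66 hours.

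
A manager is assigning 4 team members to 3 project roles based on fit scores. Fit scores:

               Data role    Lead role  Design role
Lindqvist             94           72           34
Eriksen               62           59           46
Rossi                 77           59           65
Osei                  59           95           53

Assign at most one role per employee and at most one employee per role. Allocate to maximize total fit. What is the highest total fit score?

Optimal: Lindqvist→Data role (94 pts), Osei→Lead role (95 pts), Rossi→Design role (65 pts) — total 94+95+65 = 254 pts.
Row-greedy (each employee in turn takes its best remaining role) gives 218 pts, worse by 36.
Next-best assignment: Lindqvist→Data role, Osei→Lead role, Eriksen→Design role = 235 pts.
Every other assignment is strictly worse.

Maximum total: 254 pts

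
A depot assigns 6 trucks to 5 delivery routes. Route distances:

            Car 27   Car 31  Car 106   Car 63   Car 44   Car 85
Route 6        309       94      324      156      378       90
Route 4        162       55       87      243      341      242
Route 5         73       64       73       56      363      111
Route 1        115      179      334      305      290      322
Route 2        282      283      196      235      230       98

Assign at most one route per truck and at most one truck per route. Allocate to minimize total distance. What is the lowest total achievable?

Min total: 450 km

Optimal: Car 31→Route 6 (94 km), Car 106→Route 4 (87 km), Car 63→Route 5 (56 km), Car 27→Route 1 (115 km), Car 85→Route 2 (98 km) — total 94+87+56+115+98 = 450 km.
Next-best assignment: Car 63→Route 6, Car 31→Route 4, Car 106→Route 5, Car 27→Route 1, Car 85→Route 2 = 497 km.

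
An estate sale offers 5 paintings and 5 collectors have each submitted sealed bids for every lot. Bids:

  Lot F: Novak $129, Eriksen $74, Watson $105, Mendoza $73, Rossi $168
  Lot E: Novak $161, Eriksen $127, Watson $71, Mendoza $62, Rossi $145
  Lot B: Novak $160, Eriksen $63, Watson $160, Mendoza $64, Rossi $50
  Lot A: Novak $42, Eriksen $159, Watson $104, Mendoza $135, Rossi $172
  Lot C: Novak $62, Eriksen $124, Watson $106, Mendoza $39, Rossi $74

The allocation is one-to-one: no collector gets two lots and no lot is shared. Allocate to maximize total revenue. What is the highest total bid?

Treat this as an assignment problem: match each collector to one lot.
Optimal: Novak→Lot E ($161), Eriksen→Lot C ($124), Watson→Lot B ($160), Mendoza→Lot A ($135), Rossi→Lot F ($168) — total 161+124+160+135+168 = $748.
Max-entry greedy (repeatedly take the single best remaining cell) gives $690, worse by 58.
Checked against all permutations: $748 is optimal.

Maximum total: $748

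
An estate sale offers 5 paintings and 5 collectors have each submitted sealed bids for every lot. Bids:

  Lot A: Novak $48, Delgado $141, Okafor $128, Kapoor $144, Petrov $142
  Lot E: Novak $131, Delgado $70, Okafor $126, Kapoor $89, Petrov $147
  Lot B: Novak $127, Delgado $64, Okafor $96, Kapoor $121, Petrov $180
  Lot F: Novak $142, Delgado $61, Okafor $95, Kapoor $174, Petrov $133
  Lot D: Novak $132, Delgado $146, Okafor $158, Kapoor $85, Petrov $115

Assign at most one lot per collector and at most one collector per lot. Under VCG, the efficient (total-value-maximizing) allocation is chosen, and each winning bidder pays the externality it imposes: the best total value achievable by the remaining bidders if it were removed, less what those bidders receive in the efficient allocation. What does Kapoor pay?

Efficient allocation: Novak→Lot E ($131), Delgado→Lot A ($141), Okafor→Lot D ($158), Kapoor→Lot F ($174), Petrov→Lot B ($180); total welfare W = $784.
Kapoor receives Lot F at value $174, so the others get W − 174 = $610.
Without Kapoor: best allocation of the remaining 4 bidders over all 5 lots is Novak→Lot F ($142), Delgado→Lot A ($141), Okafor→Lot D ($158), Petrov→Lot B ($180), total $621.
VCG payment = (others' best without Kapoor) − (others' welfare with Kapoor) = 621 − 610 = $11.

Kapoor pays $11.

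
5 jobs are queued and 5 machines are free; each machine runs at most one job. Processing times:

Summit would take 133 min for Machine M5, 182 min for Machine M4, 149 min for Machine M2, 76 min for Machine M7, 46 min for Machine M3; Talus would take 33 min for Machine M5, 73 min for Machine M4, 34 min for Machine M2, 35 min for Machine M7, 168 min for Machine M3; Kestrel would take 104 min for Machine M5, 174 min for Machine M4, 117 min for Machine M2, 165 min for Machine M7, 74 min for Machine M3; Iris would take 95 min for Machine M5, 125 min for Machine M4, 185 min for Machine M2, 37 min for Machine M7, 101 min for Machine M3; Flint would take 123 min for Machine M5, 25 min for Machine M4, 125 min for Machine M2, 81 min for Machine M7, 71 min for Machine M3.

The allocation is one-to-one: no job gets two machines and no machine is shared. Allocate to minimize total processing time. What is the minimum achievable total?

This is the linear assignment problem.
Optimal: Summit→Machine M3 (46 min), Talus→Machine M2 (34 min), Kestrel→Machine M5 (104 min), Iris→Machine M7 (37 min), Flint→Machine M4 (25 min) — total 46+34+104+37+25 = 246 min.
Min-entry greedy (repeatedly take the single cheapest remaining cell) gives 258 min, worse by 12.
Checked against all permutations: 246 min is optimal.

Min total: 246 min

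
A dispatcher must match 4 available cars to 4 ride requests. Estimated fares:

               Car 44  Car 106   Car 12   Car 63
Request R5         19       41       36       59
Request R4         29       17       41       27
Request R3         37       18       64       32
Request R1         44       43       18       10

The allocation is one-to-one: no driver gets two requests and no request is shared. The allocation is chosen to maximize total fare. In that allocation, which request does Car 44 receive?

Optimal: Car 44→Request R4 ($29), Car 106→Request R1 ($43), Car 12→Request R3 ($64), Car 63→Request R5 ($59) — total 29+43+64+59 = $195.
Column-greedy (each request in turn goes to its best remaining driver) gives $180, worse by 15.
Swapping Car 106↔Car 44 (Car 106→Request R4 $17, Car 44→Request R1 $44) loses 11.
Every other assignment is strictly worse.
Car 44's own top request is Request R1 ($44), but forcing Car 44→Request R1 and reassigning the rest optimally gives only $184 — worse by 11.

Car 44 receives Request R4.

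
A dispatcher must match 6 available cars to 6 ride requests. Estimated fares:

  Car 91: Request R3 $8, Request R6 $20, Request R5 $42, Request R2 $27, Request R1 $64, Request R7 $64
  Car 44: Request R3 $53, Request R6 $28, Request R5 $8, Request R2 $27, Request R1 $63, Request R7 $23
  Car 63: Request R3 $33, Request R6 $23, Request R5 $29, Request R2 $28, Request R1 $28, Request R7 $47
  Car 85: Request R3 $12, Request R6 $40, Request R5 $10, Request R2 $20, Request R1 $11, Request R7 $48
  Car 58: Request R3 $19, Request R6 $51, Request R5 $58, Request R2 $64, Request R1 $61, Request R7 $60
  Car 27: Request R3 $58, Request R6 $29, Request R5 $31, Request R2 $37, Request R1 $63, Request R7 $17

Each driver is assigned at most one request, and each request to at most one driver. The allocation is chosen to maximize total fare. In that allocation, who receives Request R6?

Car 85 receives Request R6.

Treat this as an assignment problem: match each driver to one request.
Optimal: Car 91→Request R7 ($64), Car 44→Request R1 ($63), Car 63→Request R5 ($29), Car 85→Request R6 ($40), Car 58→Request R2 ($64), Car 27→Request R3 ($58) — total 64+63+29+40+64+58 = $318.
Car 85's own top request is Request R7 ($48), but forcing Car 85→Request R7 and reassigning the rest optimally gives only $298 — worse by 20.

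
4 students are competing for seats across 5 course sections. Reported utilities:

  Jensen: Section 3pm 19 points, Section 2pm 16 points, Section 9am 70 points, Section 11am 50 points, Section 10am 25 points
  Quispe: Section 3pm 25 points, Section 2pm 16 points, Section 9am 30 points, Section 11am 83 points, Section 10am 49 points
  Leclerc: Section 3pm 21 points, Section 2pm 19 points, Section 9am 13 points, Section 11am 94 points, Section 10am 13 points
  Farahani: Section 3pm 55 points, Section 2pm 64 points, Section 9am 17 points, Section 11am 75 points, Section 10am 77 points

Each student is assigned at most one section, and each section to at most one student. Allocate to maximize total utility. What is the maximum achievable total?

Maximum total: 277 points

Treat this as an assignment problem: match each student to one section.
Optimal: Jensen→Section 9am (70 points), Quispe→Section 10am (49 points), Leclerc→Section 11am (94 points), Farahani→Section 2pm (64 points) — total 70+49+94+64 = 277 points.
Max-entry greedy (repeatedly take the single best remaining cell) gives 266 points, worse by 11.
Next-best assignment: Jensen→Section 9am, Quispe→Section 10am, Leclerc→Section 11am, Farahani→Section 3pm = 268 points.
Swapping Jensen↔Quispe (Jensen→Section 10am 25 points, Quispe→Section 9am 30 points) loses 64.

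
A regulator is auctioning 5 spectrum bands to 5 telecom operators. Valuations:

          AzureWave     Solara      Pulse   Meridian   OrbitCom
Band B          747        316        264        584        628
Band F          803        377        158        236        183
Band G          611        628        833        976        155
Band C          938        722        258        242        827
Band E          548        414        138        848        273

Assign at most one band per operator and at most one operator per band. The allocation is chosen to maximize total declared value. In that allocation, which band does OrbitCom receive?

OrbitCom receives Band B.

This is a one-to-one assignment (maximum-weight bipartite matching).
Optimal: AzureWave→Band F ($803M), Solara→Band C ($722M), Pulse→Band G ($833M), Meridian→Band E ($848M), OrbitCom→Band B ($628M) — total 803+722+833+848+628 = $3834M.
Row-greedy (each operator in turn takes its best remaining band) gives $2861M, worse by 973.
Swapping Solara↔AzureWave (Solara→Band F $377M, AzureWave→Band C $938M) loses 210.
OrbitCom's own top band is Band C ($827M), but forcing OrbitCom→Band C and reassigning the rest optimally gives only $3632M — worse by 202.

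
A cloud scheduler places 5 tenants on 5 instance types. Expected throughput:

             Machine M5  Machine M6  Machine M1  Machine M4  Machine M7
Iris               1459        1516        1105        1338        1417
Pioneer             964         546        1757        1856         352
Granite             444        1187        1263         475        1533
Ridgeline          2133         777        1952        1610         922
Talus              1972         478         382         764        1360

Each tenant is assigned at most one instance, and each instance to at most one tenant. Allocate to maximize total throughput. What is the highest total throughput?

Maximum total: 8829 ops/s

Optimal: Iris→Machine M6 (1516 ops/s), Pioneer→Machine M4 (1856 ops/s), Granite→Machine M7 (1533 ops/s), Ridgeline→Machine M1 (1952 ops/s), Talus→Machine M5 (1972 ops/s) — total 1516+1856+1533+1952+1972 = 8829 ops/s.
Max-entry greedy (repeatedly take the single best remaining cell) gives 7420 ops/s, worse by 1409.
Next-best assignment: Iris→Machine M6, Pioneer→Machine M1, Granite→Machine M7, Ridgeline→Machine M4, Talus→Machine M5 = 8388 ops/s.
Swapping Ridgeline↔Iris (Ridgeline→Machine M6 777 ops/s, Iris→Machine M1 1105 ops/s) loses 1586.
Every other assignment is strictly worse.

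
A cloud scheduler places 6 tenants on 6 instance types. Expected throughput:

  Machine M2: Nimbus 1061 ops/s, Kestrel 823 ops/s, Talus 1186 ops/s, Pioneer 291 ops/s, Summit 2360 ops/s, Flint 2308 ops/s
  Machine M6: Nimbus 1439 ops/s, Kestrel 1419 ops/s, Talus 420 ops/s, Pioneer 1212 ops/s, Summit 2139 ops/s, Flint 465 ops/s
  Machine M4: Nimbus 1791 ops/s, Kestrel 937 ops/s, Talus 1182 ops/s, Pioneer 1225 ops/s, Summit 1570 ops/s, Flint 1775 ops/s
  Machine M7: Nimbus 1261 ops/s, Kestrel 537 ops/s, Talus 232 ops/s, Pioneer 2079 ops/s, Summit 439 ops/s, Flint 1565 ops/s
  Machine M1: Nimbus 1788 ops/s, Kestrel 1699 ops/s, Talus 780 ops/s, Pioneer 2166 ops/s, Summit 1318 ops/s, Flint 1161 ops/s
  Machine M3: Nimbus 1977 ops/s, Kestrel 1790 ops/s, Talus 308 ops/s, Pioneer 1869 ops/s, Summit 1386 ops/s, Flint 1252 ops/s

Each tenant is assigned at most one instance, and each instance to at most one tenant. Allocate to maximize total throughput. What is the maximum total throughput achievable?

Optimal: Nimbus→Machine M3 (1977 ops/s), Kestrel→Machine M1 (1699 ops/s), Talus→Machine M4 (1182 ops/s), Pioneer→Machine M7 (2079 ops/s), Summit→Machine M6 (2139 ops/s), Flint→Machine M2 (2308 ops/s) — total 1977+1699+1182+2079+2139+2308 = 11384 ops/s.

Maximum total: 11384 ops/s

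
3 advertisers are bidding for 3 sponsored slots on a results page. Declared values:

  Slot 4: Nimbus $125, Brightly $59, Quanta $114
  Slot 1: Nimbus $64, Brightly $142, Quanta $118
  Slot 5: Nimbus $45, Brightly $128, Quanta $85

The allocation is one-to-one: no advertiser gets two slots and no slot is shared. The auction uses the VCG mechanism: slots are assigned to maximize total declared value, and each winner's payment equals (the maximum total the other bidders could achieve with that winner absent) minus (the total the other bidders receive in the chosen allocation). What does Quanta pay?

Quanta pays $14.

Efficient allocation: Nimbus→Slot 4 ($125), Brightly→Slot 5 ($128), Quanta→Slot 1 ($118); total welfare W = $371.
Quanta receives Slot 1 at value $118, so the others get W − 118 = $253.
Without Quanta: best allocation of the remaining 2 bidders over all 3 slots is Nimbus→Slot 4 ($125), Brightly→Slot 1 ($142), total $267.
VCG payment = (others' best without Quanta) − (others' welfare with Quanta) = 267 − 253 = $14.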